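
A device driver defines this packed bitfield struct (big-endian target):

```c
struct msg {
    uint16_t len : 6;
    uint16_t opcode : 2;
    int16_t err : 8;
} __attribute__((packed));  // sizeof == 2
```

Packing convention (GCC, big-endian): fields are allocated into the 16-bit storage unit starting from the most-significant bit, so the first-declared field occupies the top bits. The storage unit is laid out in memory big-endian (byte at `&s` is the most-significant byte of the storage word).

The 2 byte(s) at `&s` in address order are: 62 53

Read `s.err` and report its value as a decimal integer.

83

[0]=0x62 [1]=0x53 (big-endian) → word 0x6253
len [10+:6] = (word>>10) & 0x3f = 24
opcode [8+:2] = (word>>8) & 0x3 = 2
err [0+:8] = (word>>0) & 0xff = 83  ←
err signed 8b, MSB=0: value = 83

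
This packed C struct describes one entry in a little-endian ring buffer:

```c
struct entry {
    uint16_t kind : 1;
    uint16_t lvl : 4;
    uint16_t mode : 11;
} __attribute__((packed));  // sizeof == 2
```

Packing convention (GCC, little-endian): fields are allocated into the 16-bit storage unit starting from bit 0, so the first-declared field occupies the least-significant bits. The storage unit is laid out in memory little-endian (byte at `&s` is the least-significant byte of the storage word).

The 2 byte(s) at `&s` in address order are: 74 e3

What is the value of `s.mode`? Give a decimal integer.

[0]=0x74 [1]=0xe3 (little-endian) → word 0xe374
kind:1 @ bit 0 → (0xe374>>0)&0x1 = 0x0
lvl:4 @ bit 1 → (0xe374>>1)&0xf = 0xa
mode:11 @ bit 5 → (0xe374>>5)&0x7ff = 0x71b  ←

1819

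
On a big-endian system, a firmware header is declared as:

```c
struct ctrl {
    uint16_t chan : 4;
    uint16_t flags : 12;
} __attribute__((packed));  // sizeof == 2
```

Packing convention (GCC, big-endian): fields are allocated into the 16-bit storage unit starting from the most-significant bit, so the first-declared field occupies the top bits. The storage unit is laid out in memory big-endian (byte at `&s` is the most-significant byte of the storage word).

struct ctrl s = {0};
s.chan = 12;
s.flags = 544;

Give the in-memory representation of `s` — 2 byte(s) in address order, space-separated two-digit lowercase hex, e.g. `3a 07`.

c2 20

chan (4b) val=12 bits=0xc at bit 12: 0xc000
flags (12b) val=544 bits=0x220 at bit 0: 0xc220
word = 0xc220 → big-endian bytes:
  [0]=0xc2  [1]=0x20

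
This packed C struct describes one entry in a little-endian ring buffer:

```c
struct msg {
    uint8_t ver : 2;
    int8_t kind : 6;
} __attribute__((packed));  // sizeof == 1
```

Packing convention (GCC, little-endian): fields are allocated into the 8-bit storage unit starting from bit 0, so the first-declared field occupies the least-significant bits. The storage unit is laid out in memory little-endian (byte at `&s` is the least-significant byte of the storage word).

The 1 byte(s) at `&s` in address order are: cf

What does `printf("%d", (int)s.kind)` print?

[0]=0xcf (little-endian) → word 0xcf
ver [0+:2] = (word>>0) & 0x3 = 3
kind [2+:6] = (word>>2) & 0x3f = 51  ←
kind signed 6b, MSB=1: 51 - 64 = -13

-13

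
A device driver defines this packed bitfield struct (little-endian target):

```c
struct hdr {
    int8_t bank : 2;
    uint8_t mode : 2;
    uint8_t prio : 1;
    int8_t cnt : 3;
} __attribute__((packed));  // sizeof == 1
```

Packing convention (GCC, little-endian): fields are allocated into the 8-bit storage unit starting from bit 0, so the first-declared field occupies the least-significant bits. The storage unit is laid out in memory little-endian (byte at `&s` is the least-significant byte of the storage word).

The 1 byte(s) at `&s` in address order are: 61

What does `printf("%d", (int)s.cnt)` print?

3

[0]=0x61 (little-endian) → word 0x61
bank:2 @ bit 0 → (0x61>>0)&0x3 = 0x1
mode:2 @ bit 2 → (0x61>>2)&0x3 = 0x0
prio:1 @ bit 4 → (0x61>>4)&0x1 = 0x0
cnt:3 @ bit 5 → (0x61>>5)&0x7 = 0x3  ←
cnt signed 3b, MSB=0: value = 3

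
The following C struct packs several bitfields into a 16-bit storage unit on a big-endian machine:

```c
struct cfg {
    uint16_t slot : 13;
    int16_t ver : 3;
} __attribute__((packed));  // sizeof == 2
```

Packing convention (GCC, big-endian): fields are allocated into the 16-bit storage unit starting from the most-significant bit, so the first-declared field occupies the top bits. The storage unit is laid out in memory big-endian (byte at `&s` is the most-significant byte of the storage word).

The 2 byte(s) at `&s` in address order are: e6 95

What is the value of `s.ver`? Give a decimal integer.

-3

[0]=0xe6 [1]=0x95 (big-endian) → word 0xe695
slot [3+:13] = (word>>3) & 0x1fff = 7378
ver [0+:3] = (word>>0) & 0x7 = 5  ←
ver signed 3b, MSB=1: 5 - 8 = -3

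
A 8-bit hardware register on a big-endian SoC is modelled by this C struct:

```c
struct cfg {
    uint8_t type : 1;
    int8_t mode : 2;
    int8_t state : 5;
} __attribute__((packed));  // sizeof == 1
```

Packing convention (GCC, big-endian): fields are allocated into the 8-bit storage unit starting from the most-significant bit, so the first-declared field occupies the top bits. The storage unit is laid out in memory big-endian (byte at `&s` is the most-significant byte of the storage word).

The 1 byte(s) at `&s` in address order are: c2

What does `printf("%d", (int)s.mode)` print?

[0]=0xc2 (big-endian) → word 0xc2
type [7+:1] = (word>>7) & 0x1 = 1
mode [5+:2] = (word>>5) & 0x3 = 2  ←
state [0+:5] = (word>>0) & 0x1f = 2
mode signed 2b, MSB=1: 2 - 4 = -2

-2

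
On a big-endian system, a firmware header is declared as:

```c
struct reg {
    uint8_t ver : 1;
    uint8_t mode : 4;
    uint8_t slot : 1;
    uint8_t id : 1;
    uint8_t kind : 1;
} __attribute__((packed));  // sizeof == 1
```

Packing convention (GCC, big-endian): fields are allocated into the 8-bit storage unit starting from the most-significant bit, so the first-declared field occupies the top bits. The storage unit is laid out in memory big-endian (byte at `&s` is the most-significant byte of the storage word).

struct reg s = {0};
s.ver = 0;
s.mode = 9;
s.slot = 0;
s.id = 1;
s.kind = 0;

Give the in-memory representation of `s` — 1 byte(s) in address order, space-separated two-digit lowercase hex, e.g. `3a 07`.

4a

ver (1b) val=0 bits=0x0 at bit 7: 0x00
mode (4b) val=9 bits=0x9 at bit 3: 0x48
slot (1b) val=0 bits=0x0 at bit 2: 0x48
id (1b) val=1 bits=0x1 at bit 1: 0x4a
kind (1b) val=0 bits=0x0 at bit 0: 0x4a
word = 0x4a → big-endian bytes:
  [0]=0x4a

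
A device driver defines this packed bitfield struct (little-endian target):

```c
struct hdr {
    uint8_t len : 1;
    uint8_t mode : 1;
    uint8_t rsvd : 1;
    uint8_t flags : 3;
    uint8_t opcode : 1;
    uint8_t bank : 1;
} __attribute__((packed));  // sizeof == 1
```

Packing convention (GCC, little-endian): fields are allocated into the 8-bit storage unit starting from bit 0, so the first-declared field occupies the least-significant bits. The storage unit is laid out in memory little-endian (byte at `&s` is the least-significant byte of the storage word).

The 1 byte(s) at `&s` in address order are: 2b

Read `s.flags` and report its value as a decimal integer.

5

[0]=0x2b (little-endian) → word 0x2b
len:1 @ bit 0 → (0x2b>>0)&0x1 = 0x1
mode:1 @ bit 1 → (0x2b>>1)&0x1 = 0x1
rsvd:1 @ bit 2 → (0x2b>>2)&0x1 = 0x0
flags:3 @ bit 3 → (0x2b>>3)&0x7 = 0x5  ←
opcode:1 @ bit 6 → (0x2b>>6)&0x1 = 0x0
bank:1 @ bit 7 → (0x2b>>7)&0x1 = 0x0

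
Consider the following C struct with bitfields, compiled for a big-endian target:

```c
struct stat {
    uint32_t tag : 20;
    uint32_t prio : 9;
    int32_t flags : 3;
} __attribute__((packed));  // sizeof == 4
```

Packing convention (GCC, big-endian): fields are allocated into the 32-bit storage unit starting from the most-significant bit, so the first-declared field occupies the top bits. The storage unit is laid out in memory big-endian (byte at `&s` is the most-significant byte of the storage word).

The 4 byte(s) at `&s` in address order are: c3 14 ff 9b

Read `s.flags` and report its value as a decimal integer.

3

[0]=0xc3 [1]=0x14 [2]=0xff [3]=0x9b (big-endian) → word 0xc314ff9b
tag:20 @ bit 12 → (0xc314ff9b>>12)&0xfffff = 0xc314f
prio:9 @ bit 3 → (0xc314ff9b>>3)&0x1ff = 0x1f3
flags:3 @ bit 0 → (0xc314ff9b>>0)&0x7 = 0x3  ←
flags signed 3b, MSB=0: value = 3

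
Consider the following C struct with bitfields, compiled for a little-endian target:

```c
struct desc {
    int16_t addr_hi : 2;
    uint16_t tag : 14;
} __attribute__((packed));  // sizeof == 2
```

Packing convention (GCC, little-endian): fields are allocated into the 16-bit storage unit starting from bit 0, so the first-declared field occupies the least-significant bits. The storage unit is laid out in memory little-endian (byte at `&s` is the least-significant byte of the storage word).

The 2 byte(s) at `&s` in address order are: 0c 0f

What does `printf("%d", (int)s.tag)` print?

963

[0]=0x0c [1]=0x0f (little-endian) → word 0x0f0c
addr_hi:2 @ bit 0 → (0x0f0c>>0)&0x3 = 0x0
tag:14 @ bit 2 → (0x0f0c>>2)&0x3fff = 0x3c3  ←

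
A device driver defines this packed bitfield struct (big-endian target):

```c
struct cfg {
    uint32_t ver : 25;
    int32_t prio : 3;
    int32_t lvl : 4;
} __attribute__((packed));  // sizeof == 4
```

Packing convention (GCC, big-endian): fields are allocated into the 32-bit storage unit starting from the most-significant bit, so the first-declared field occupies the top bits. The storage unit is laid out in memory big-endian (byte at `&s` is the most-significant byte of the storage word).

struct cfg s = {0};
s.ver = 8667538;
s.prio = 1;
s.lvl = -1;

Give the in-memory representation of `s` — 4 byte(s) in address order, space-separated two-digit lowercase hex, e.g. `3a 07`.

42 20 c9 1f

ver:25 = 8667538 → 0x844192 << 7 → word 0x4220c900
prio:3 = 1 → 0x1 << 4 → word 0x4220c910
lvl:4 = -1 → 0xf << 0 → word 0x4220c91f
word = 0x4220c91f → big-endian bytes:
  [0]=0x42  [1]=0x20  [2]=0xc9  [3]=0x1f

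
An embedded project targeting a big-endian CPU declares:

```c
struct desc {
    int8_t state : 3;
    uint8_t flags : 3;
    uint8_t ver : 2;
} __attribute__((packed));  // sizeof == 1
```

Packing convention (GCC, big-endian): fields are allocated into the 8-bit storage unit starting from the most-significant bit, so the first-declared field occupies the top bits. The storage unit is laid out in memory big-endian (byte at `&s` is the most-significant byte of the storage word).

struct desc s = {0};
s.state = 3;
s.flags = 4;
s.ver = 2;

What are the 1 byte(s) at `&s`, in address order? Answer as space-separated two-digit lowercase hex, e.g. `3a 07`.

[5+:3] state=3 & 0x7 = 0x3; word=0x60
[2+:3] flags=4 & 0x7 = 0x4; word=0x70
[0+:2] ver=2 & 0x3 = 0x2; word=0x72
word = 0x72 → big-endian bytes:
  [0]=0x72

72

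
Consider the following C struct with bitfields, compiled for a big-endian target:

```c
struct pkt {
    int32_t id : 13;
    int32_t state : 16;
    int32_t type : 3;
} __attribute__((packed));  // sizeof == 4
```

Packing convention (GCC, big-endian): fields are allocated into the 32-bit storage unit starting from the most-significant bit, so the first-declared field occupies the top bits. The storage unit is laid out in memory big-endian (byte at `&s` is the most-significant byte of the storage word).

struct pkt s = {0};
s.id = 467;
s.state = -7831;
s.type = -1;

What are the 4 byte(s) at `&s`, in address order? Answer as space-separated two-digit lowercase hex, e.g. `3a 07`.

0e 9f 0b 4f

id (13b) val=467 bits=0x1d3 at bit 19: 0x0e980000
state (16b) val=-7831 bits=0xe169 at bit 3: 0x0e9f0b48
type (3b) val=-1 bits=0x7 at bit 0: 0x0e9f0b4f
word = 0x0e9f0b4f → big-endian bytes:
  [0]=0x0e  [1]=0x9f  [2]=0x0b  [3]=0x4f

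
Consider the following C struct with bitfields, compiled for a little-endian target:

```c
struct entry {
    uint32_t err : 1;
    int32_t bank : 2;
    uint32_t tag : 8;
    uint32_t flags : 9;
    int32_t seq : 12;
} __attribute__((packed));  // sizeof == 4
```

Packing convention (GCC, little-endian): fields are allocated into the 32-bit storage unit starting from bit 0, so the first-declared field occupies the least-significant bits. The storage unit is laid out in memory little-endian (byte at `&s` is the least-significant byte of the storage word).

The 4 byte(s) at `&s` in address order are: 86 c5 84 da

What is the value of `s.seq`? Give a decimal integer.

-600

[0]=0x86 [1]=0xc5 [2]=0x84 [3]=0xda (little-endian) → word 0xda84c586
err:1 @ bit 0 → (0xda84c586>>0)&0x1 = 0x0
bank:2 @ bit 1 → (0xda84c586>>1)&0x3 = 0x3
tag:8 @ bit 3 → (0xda84c586>>3)&0xff = 0xb0
flags:9 @ bit 11 → (0xda84c586>>11)&0x1ff = 0x98
seq:12 @ bit 20 → (0xda84c586>>20)&0xfff = 0xda8  ←
seq signed 12b, MSB=1: 3496 - 4096 = -600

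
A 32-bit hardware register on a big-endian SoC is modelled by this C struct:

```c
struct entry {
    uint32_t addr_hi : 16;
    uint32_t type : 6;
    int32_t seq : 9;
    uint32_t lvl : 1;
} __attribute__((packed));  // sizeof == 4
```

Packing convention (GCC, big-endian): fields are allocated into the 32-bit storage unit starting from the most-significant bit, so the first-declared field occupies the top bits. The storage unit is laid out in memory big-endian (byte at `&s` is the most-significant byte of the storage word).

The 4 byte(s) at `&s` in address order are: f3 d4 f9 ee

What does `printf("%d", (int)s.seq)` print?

[0]=0xf3 [1]=0xd4 [2]=0xf9 [3]=0xee (big-endian) → word 0xf3d4f9ee
addr_hi [16+:16] = (word>>16) & 0xffff = 62420
type [10+:6] = (word>>10) & 0x3f = 62
seq [1+:9] = (word>>1) & 0x1ff = 247  ←
lvl [0+:1] = (word>>0) & 0x1 = 0
seq signed 9b, MSB=0: value = 247

247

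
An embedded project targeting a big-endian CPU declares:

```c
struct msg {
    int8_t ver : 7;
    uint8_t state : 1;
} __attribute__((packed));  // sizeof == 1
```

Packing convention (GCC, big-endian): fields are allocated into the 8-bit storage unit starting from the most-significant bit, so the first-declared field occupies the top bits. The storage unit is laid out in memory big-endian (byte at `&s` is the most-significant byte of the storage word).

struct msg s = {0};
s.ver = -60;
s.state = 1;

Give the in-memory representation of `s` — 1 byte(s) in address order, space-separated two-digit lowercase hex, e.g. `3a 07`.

89

[1+:7] ver=-60 & 0x7f = 0x44; word=0x88
[0+:1] state=1 & 0x1 = 0x1; word=0x89
word = 0x89 → big-endian bytes:
  [0]=0x89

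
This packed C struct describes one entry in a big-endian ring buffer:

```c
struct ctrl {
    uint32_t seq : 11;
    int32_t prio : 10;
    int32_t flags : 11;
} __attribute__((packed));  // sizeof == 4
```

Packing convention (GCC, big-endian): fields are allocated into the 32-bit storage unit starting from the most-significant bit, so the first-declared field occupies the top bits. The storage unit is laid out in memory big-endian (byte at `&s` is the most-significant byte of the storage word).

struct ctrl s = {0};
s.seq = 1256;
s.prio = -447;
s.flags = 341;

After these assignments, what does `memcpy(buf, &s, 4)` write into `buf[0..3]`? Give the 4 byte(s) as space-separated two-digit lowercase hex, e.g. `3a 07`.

[21+:11] seq=1256 & 0x7ff = 0x4e8; word=0x9d000000
[11+:10] prio=-447 & 0x3ff = 0x241; word=0x9d120800
[0+:11] flags=341 & 0x7ff = 0x155; word=0x9d120955
word = 0x9d120955 → big-endian bytes:
  [0]=0x9d  [1]=0x12  [2]=0x09  [3]=0x55

9d 12 09 55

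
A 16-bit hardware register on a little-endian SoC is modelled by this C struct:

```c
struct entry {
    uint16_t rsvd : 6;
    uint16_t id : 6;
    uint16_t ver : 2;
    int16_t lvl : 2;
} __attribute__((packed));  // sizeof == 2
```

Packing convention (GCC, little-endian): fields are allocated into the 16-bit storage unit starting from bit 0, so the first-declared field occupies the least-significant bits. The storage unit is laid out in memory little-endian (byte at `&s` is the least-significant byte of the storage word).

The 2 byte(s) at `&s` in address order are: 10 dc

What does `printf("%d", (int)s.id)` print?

48

[0]=0x10 [1]=0xdc (little-endian) → word 0xdc10
rsvd:6 @ bit 0 → (0xdc10>>0)&0x3f = 0x10
id:6 @ bit 6 → (0xdc10>>6)&0x3f = 0x30  ←
ver:2 @ bit 12 → (0xdc10>>12)&0x3 = 0x1
lvl:2 @ bit 14 → (0xdc10>>14)&0x3 = 0x3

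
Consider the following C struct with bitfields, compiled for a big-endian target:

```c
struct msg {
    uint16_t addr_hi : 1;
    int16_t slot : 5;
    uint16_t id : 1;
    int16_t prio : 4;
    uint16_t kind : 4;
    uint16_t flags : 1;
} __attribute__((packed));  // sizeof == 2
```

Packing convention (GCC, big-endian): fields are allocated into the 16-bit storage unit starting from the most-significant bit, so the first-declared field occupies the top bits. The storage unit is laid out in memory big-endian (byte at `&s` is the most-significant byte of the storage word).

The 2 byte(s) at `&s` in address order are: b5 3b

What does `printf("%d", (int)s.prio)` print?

[0]=0xb5 [1]=0x3b (big-endian) → word 0xb53b
addr_hi [15+:1] = (word>>15) & 0x1 = 1
slot [10+:5] = (word>>10) & 0x1f = 13
id [9+:1] = (word>>9) & 0x1 = 0
prio [5+:4] = (word>>5) & 0xf = 9  ←
kind [1+:4] = (word>>1) & 0xf = 13
flags [0+:1] = (word>>0) & 0x1 = 1
prio signed 4b, MSB=1: 9 - 16 = -7

-7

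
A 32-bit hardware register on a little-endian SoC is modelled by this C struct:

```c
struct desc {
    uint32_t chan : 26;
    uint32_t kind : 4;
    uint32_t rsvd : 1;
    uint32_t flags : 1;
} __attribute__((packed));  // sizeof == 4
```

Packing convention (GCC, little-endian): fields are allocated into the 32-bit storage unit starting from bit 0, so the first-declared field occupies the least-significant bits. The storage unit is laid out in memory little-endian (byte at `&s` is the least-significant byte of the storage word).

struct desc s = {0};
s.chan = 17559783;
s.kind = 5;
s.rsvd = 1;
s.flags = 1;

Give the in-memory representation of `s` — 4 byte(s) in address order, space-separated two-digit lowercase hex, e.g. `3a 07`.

e7 f0 0b d5

[0+:26] chan=17559783 & 0x3ffffff = 0x10bf0e7; word=0x010bf0e7
[26+:4] kind=5 & 0xf = 0x5; word=0x150bf0e7
[30+:1] rsvd=1 & 0x1 = 0x1; word=0x550bf0e7
[31+:1] flags=1 & 0x1 = 0x1; word=0xd50bf0e7
word = 0xd50bf0e7 → little-endian bytes:
  [0]=0xe7  [1]=0xf0  [2]=0x0b  [3]=0xd5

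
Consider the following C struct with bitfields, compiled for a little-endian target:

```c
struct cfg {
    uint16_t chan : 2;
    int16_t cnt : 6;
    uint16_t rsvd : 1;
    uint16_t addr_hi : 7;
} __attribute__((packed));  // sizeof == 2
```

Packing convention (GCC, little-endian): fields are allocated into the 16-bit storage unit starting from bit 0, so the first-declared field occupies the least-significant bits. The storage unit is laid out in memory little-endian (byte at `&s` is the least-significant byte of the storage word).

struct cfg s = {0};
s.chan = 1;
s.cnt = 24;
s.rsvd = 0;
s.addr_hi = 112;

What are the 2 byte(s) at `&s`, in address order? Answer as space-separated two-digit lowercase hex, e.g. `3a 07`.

chan:2 = 1 → 0x1 << 0 → word 0x0001
cnt:6 = 24 → 0x18 << 2 → word 0x0061
rsvd:1 = 0 → 0x0 << 8 → word 0x0061
addr_hi:7 = 112 → 0x70 << 9 → word 0xe061
word = 0xe061 → little-endian bytes:
  [0]=0x61  [1]=0xe0

61 e0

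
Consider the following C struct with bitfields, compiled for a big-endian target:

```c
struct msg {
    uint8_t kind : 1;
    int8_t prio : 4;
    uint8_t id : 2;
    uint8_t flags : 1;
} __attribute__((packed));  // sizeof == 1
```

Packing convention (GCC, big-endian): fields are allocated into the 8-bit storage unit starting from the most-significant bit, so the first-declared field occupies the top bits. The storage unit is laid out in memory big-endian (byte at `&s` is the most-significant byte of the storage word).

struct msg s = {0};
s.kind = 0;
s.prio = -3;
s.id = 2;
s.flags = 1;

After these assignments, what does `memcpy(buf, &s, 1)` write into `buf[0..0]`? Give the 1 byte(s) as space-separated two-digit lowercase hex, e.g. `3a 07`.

6d

[7+:1] kind=0 & 0x1 = 0x0; word=0x00
[3+:4] prio=-3 & 0xf = 0xd; word=0x68
[1+:2] id=2 & 0x3 = 0x2; word=0x6c
[0+:1] flags=1 & 0x1 = 0x1; word=0x6d
word = 0x6d → big-endian bytes:
  [0]=0x6d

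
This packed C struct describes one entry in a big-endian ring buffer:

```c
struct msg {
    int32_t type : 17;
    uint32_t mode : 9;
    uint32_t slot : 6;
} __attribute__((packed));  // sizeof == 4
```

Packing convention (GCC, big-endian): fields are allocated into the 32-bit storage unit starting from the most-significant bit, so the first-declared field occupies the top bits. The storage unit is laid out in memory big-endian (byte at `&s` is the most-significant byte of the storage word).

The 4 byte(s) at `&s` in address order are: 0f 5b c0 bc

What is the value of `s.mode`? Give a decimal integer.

[0]=0x0f [1]=0x5b [2]=0xc0 [3]=0xbc (big-endian) → word 0x0f5bc0bc
type:17 @ bit 15 → (0x0f5bc0bc>>15)&0x1ffff = 0x1eb7
mode:9 @ bit 6 → (0x0f5bc0bc>>6)&0x1ff = 0x102  ←
slot:6 @ bit 0 → (0x0f5bc0bc>>0)&0x3f = 0x3c

258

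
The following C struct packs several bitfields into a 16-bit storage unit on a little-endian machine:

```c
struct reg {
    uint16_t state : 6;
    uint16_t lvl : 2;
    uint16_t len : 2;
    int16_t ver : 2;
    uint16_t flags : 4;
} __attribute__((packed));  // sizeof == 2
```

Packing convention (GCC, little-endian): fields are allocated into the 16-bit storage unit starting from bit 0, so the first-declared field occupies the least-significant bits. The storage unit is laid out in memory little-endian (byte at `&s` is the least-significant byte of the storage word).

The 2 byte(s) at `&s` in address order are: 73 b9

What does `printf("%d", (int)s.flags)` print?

11

[0]=0x73 [1]=0xb9 (little-endian) → word 0xb973
state [0+:6] = (word>>0) & 0x3f = 51
lvl [6+:2] = (word>>6) & 0x3 = 1
len [8+:2] = (word>>8) & 0x3 = 1
ver [10+:2] = (word>>10) & 0x3 = 2
flags [12+:4] = (word>>12) & 0xf = 11  ←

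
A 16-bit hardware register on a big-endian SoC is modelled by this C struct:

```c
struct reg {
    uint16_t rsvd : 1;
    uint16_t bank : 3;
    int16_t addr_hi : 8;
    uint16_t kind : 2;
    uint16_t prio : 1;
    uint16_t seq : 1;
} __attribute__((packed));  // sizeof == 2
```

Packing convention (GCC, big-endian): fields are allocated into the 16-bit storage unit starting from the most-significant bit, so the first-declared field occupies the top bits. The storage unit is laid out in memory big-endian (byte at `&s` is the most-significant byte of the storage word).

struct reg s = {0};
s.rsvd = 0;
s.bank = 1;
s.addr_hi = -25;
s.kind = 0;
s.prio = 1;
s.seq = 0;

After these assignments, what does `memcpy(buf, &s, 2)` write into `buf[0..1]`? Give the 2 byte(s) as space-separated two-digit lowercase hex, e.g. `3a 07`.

[15+:1] rsvd=0 & 0x1 = 0x0; word=0x0000
[12+:3] bank=1 & 0x7 = 0x1; word=0x1000
[4+:8] addr_hi=-25 & 0xff = 0xe7; word=0x1e70
[2+:2] kind=0 & 0x3 = 0x0; word=0x1e70
[1+:1] prio=1 & 0x1 = 0x1; word=0x1e72
[0+:1] seq=0 & 0x1 = 0x0; word=0x1e72
word = 0x1e72 → big-endian bytes:
  [0]=0x1e  [1]=0x72

1e 72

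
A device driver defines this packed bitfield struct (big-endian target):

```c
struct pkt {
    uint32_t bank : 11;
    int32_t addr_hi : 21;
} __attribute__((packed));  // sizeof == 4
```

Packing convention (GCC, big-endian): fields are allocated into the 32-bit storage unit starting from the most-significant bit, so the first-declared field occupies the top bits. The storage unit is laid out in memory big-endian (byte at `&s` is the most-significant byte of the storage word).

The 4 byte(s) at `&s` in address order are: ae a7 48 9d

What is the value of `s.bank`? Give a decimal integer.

1397

[0]=0xae [1]=0xa7 [2]=0x48 [3]=0x9d (big-endian) → word 0xaea7489d
bank:11 @ bit 21 → (0xaea7489d>>21)&0x7ff = 0x575  ←
addr_hi:21 @ bit 0 → (0xaea7489d>>0)&0x1fffff = 0x7489d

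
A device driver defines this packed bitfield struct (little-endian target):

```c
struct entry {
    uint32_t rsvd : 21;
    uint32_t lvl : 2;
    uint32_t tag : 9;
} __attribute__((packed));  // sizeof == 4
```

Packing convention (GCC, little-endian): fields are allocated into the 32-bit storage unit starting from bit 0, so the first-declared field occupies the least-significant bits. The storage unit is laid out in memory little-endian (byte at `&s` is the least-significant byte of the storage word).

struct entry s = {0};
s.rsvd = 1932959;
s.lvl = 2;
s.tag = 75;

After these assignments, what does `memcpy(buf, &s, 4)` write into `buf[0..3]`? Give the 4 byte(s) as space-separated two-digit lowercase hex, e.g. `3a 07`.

9f 7e dd 25

rsvd:21 = 1932959 → 0x1d7e9f << 0 → word 0x001d7e9f
lvl:2 = 2 → 0x2 << 21 → word 0x005d7e9f
tag:9 = 75 → 0x4b << 23 → word 0x25dd7e9f
word = 0x25dd7e9f → little-endian bytes:
  [0]=0x9f  [1]=0x7e  [2]=0xdd  [3]=0x25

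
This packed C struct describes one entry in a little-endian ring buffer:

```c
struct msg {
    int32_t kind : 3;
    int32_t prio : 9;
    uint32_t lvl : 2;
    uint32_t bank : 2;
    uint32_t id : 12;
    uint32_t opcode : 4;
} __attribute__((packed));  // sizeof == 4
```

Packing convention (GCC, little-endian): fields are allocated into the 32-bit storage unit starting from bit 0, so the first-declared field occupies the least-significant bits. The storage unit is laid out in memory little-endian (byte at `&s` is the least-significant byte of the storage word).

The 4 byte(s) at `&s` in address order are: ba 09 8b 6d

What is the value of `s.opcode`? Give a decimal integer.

[0]=0xba [1]=0x09 [2]=0x8b [3]=0x6d (little-endian) → word 0x6d8b09ba
kind [0+:3] = (word>>0) & 0x7 = 2
prio [3+:9] = (word>>3) & 0x1ff = 311
lvl [12+:2] = (word>>12) & 0x3 = 0
bank [14+:2] = (word>>14) & 0x3 = 0
id [16+:12] = (word>>16) & 0xfff = 3467
opcode [28+:4] = (word>>28) & 0xf = 6  ←

6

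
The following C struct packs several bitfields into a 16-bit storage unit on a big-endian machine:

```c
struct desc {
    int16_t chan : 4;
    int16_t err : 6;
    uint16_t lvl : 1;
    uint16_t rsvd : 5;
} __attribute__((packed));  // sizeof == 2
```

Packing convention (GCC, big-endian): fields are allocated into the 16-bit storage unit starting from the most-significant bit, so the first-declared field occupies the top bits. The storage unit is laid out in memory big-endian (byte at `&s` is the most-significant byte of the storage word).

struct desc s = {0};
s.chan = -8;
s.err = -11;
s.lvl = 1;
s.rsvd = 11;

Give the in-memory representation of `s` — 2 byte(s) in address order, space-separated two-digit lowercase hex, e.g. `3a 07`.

chan:4 = -8 → 0x8 << 12 → word 0x8000
err:6 = -11 → 0x35 << 6 → word 0x8d40
lvl:1 = 1 → 0x1 << 5 → word 0x8d60
rsvd:5 = 11 → 0xb << 0 → word 0x8d6b
word = 0x8d6b → big-endian bytes:
  [0]=0x8d  [1]=0x6b

8d 6b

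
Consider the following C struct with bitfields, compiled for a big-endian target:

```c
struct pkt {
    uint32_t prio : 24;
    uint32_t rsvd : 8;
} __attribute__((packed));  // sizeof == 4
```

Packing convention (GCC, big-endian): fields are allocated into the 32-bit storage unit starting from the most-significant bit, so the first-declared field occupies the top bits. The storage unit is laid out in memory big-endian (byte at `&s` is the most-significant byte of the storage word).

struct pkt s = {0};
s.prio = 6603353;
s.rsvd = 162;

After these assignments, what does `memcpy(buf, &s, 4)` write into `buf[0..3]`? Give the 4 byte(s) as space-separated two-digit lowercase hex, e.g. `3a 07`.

64 c2 59 a2

prio (24b) val=6603353 bits=0x64c259 at bit 8: 0x64c25900
rsvd (8b) val=162 bits=0xa2 at bit 0: 0x64c259a2
word = 0x64c259a2 → big-endian bytes:
  [0]=0x64  [1]=0xc2  [2]=0x59  [3]=0xa2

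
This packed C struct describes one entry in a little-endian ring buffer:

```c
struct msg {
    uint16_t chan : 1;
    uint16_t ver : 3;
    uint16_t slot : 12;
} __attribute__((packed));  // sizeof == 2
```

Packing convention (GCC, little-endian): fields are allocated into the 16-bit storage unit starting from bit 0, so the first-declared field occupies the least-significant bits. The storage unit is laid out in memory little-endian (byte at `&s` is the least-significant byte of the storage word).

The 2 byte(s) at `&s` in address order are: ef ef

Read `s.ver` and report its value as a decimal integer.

[0]=0xef [1]=0xef (little-endian) → word 0xefef
chan:1 @ bit 0 → (0xefef>>0)&0x1 = 0x1
ver:3 @ bit 1 → (0xefef>>1)&0x7 = 0x7  ←
slot:12 @ bit 4 → (0xefef>>4)&0xfff = 0xefe

7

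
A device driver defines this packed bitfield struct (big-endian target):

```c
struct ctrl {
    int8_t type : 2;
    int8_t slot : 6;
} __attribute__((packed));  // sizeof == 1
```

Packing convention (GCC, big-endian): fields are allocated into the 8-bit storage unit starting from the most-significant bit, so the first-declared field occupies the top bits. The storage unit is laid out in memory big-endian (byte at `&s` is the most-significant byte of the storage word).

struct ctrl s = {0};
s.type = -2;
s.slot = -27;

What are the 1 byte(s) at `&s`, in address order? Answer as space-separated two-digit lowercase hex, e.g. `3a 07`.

a5

type:2 = -2 → 0x2 << 6 → word 0x80
slot:6 = -27 → 0x25 << 0 → word 0xa5
word = 0xa5 → big-endian bytes:
  [0]=0xa5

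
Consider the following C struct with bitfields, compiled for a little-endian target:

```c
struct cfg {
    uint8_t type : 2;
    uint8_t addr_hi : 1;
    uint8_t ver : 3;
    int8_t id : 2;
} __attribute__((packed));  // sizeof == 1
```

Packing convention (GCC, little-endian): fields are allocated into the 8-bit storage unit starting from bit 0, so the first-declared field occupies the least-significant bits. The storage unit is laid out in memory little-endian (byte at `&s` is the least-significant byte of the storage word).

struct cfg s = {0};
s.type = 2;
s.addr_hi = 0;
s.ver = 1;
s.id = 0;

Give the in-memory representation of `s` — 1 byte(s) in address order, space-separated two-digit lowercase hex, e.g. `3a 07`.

type (2b) val=2 bits=0x2 at bit 0: 0x02
addr_hi (1b) val=0 bits=0x0 at bit 2: 0x02
ver (3b) val=1 bits=0x1 at bit 3: 0x0a
id (2b) val=0 bits=0x0 at bit 6: 0x0a
word = 0x0a → little-endian bytes:
  [0]=0x0a

0a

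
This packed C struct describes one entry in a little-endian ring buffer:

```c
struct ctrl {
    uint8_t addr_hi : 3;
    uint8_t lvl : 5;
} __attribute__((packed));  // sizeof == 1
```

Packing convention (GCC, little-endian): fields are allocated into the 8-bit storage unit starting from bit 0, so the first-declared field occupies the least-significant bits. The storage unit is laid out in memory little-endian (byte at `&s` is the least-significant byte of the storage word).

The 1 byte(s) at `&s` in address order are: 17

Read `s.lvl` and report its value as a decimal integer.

2

[0]=0x17 (little-endian) → word 0x17
addr_hi:3 @ bit 0 → (0x17>>0)&0x7 = 0x7
lvl:5 @ bit 3 → (0x17>>3)&0x1f = 0x2  ←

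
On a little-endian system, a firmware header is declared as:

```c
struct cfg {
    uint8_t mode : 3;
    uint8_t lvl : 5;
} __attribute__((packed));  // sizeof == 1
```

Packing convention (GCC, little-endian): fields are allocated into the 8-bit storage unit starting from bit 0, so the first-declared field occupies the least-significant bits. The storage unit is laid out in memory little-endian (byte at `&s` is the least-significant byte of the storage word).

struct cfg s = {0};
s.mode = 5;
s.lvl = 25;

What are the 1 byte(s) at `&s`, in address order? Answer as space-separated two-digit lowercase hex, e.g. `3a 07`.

cd

[0+:3] mode=5 & 0x7 = 0x5; word=0x05
[3+:5] lvl=25 & 0x1f = 0x19; word=0xcd
word = 0xcd → little-endian bytes:
  [0]=0xcd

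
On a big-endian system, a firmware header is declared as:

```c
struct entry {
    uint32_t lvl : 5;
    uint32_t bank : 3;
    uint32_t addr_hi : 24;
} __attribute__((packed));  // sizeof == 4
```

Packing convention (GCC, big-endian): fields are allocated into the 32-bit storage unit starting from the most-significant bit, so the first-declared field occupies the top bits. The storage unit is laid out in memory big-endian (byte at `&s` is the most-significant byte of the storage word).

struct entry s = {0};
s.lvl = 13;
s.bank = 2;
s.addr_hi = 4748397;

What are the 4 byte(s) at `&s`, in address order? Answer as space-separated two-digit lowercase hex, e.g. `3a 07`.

6a 48 74 6d

lvl (5b) val=13 bits=0xd at bit 27: 0x68000000
bank (3b) val=2 bits=0x2 at bit 24: 0x6a000000
addr_hi (24b) val=4748397 bits=0x48746d at bit 0: 0x6a48746d
word = 0x6a48746d → big-endian bytes:
  [0]=0x6a  [1]=0x48  [2]=0x74  [3]=0x6d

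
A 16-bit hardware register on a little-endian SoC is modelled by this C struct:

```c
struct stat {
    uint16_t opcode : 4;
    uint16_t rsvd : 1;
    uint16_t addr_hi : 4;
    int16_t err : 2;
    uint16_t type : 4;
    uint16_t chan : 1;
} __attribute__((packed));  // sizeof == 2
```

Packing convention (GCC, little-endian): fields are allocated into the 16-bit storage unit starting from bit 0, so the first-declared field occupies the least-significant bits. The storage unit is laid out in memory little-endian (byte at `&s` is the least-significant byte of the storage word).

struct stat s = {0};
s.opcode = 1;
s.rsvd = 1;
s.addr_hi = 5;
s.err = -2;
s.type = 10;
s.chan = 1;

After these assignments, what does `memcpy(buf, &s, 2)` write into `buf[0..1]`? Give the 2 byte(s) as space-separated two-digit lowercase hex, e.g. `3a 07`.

b1 d4

[0+:4] opcode=1 & 0xf = 0x1; word=0x0001
[4+:1] rsvd=1 & 0x1 = 0x1; word=0x0011
[5+:4] addr_hi=5 & 0xf = 0x5; word=0x00b1
[9+:2] err=-2 & 0x3 = 0x2; word=0x04b1
[11+:4] type=10 & 0xf = 0xa; word=0x54b1
[15+:1] chan=1 & 0x1 = 0x1; word=0xd4b1
word = 0xd4b1 → little-endian bytes:
  [0]=0xb1  [1]=0xd4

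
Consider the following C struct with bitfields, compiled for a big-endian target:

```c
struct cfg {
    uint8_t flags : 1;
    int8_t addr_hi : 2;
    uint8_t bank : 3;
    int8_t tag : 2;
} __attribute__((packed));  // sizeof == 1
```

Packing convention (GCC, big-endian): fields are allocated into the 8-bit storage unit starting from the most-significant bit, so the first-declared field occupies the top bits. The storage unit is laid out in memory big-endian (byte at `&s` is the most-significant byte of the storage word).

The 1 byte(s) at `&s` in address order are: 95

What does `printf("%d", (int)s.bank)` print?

[0]=0x95 (big-endian) → word 0x95
flags [7+:1] = (word>>7) & 0x1 = 1
addr_hi [5+:2] = (word>>5) & 0x3 = 0
bank [2+:3] = (word>>2) & 0x7 = 5  ←
tag [0+:2] = (word>>0) & 0x3 = 1

5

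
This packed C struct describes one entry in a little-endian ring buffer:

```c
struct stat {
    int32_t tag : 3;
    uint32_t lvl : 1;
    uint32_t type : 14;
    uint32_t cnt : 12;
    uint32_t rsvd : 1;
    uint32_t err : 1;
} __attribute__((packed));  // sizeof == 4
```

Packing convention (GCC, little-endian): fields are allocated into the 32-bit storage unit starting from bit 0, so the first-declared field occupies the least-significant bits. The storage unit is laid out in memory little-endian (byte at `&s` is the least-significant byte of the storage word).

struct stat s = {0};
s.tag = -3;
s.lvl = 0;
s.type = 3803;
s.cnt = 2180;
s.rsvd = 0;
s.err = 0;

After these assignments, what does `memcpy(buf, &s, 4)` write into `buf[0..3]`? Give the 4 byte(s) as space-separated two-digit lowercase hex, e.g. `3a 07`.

b5 ed 10 22

tag (3b) val=-3 bits=0x5 at bit 0: 0x00000005
lvl (1b) val=0 bits=0x0 at bit 3: 0x00000005
type (14b) val=3803 bits=0xedb at bit 4: 0x0000edb5
cnt (12b) val=2180 bits=0x884 at bit 18: 0x2210edb5
rsvd (1b) val=0 bits=0x0 at bit 30: 0x2210edb5
err (1b) val=0 bits=0x0 at bit 31: 0x2210edb5
word = 0x2210edb5 → little-endian bytes:
  [0]=0xb5  [1]=0xed  [2]=0x10  [3]=0x22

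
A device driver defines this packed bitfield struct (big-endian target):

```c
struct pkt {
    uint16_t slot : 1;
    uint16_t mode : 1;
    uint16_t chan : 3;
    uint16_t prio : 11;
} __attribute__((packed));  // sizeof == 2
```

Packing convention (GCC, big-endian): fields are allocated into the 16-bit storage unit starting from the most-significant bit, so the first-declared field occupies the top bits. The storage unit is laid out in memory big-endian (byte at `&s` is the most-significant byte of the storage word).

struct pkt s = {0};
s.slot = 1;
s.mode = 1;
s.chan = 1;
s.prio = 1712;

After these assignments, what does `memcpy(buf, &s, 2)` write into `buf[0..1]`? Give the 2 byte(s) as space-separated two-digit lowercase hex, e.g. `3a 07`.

[15+:1] slot=1 & 0x1 = 0x1; word=0x8000
[14+:1] mode=1 & 0x1 = 0x1; word=0xc000
[11+:3] chan=1 & 0x7 = 0x1; word=0xc800
[0+:11] prio=1712 & 0x7ff = 0x6b0; word=0xceb0
word = 0xceb0 → big-endian bytes:
  [0]=0xce  [1]=0xb0

ce b0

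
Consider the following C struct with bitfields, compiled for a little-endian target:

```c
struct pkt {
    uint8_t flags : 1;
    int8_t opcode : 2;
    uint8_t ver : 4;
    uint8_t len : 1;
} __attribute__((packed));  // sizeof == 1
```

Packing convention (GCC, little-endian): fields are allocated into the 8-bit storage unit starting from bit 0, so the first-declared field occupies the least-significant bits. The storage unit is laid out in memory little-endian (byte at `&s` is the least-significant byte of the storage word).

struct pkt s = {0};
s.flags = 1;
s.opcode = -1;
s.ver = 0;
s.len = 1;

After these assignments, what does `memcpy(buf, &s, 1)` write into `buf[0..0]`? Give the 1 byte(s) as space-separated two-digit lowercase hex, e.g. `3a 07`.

87

[0+:1] flags=1 & 0x1 = 0x1; word=0x01
[1+:2] opcode=-1 & 0x3 = 0x3; word=0x07
[3+:4] ver=0 & 0xf = 0x0; word=0x07
[7+:1] len=1 & 0x1 = 0x1; word=0x87
word = 0x87 → little-endian bytes:
  [0]=0x87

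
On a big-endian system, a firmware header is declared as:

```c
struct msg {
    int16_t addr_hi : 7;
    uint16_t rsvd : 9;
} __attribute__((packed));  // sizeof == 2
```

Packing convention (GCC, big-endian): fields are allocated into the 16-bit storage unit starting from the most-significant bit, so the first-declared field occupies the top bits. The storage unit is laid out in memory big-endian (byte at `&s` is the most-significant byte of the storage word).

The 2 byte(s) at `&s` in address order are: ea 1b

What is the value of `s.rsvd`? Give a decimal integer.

[0]=0xea [1]=0x1b (big-endian) → word 0xea1b
addr_hi [9+:7] = (word>>9) & 0x7f = 117
rsvd [0+:9] = (word>>0) & 0x1ff = 27  ←

27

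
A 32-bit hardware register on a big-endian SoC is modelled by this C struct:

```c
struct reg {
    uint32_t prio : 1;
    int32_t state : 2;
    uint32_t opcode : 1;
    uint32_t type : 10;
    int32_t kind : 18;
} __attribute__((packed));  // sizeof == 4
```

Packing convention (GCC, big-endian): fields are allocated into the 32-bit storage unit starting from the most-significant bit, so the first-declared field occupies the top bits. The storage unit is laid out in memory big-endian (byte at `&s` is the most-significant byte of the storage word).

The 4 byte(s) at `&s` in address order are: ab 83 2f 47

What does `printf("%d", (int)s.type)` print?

736

[0]=0xab [1]=0x83 [2]=0x2f [3]=0x47 (big-endian) → word 0xab832f47
prio:1 @ bit 31 → (0xab832f47>>31)&0x1 = 0x1
state:2 @ bit 29 → (0xab832f47>>29)&0x3 = 0x1
opcode:1 @ bit 28 → (0xab832f47>>28)&0x1 = 0x0
type:10 @ bit 18 → (0xab832f47>>18)&0x3ff = 0x2e0  ←
kind:18 @ bit 0 → (0xab832f47>>0)&0x3ffff = 0x32f47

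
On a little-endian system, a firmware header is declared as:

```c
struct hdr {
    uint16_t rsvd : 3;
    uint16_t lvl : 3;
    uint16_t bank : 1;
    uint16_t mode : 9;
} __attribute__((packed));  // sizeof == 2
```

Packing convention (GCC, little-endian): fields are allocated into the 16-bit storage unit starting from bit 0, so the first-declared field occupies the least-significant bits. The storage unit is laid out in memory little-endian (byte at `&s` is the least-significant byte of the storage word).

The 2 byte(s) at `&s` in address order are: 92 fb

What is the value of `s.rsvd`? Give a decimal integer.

[0]=0x92 [1]=0xfb (little-endian) → word 0xfb92
rsvd:3 @ bit 0 → (0xfb92>>0)&0x7 = 0x2  ←
lvl:3 @ bit 3 → (0xfb92>>3)&0x7 = 0x2
bank:1 @ bit 6 → (0xfb92>>6)&0x1 = 0x0
mode:9 @ bit 7 → (0xfb92>>7)&0x1ff = 0x1f7

2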